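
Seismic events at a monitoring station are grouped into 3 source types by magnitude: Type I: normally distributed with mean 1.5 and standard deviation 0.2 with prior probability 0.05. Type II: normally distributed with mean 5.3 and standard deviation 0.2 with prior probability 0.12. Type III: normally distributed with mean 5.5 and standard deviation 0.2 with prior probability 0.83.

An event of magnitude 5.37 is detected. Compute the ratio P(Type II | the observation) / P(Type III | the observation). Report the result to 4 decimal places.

The posterior odds equal the prior odds times the likelihood ratio: (P(Z=i)/P(Z=j))·(f_i(x)/f_j(x)).
Component likelihoods at x = 5.37:
  p_I = 9.88706e-82
  p_II = 1.8762
  p_III = 1.61486
Odds = (0.12/0.83) × (1.8762/1.61486) = 0.144578 × 1.16183 ≈ 0.1680

0.1680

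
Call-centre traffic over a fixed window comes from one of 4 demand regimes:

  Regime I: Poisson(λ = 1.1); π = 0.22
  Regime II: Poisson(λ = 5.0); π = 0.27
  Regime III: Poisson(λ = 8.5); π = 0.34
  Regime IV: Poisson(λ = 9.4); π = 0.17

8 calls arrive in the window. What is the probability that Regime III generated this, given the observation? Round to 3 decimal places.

0.546

Posterior ∝ prior × likelihood, so P(k | x) ∝ P(Z=k) f_k(x); normalise over all components.
Component likelihoods at x = 8 calls:
  f_I = 1.76969e-05
  f_II = 0.065278
  f_III = 0.137508
  f_IV = 0.125065
Multiply by the mixture weights:
  P(Z=I)·f_I = 0.22 × 1.76969e-05 = 3.89332e-06
  P(Z=II)·f_II = 0.27 × 0.065278 = 0.0176251
  P(Z=III)·f_III = 0.34 × 0.137508 = 0.0467527
  P(Z=IV)·f_IV = 0.17 × 0.125065 = 0.021261
Sum: 3.89332e-06 + 0.0176251 + 0.0467527 + 0.021261 = 0.0856426
P(Regime III | data) = 0.0467527 / 0.0856426 ≈ 0.546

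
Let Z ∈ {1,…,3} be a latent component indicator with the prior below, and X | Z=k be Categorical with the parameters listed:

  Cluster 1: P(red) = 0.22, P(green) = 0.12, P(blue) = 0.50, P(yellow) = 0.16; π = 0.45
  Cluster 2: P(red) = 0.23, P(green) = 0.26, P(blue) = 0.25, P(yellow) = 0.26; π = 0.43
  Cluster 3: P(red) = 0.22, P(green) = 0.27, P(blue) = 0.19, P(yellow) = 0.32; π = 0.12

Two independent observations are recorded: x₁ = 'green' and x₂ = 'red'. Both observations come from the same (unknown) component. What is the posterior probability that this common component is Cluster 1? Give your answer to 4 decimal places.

P(component k | x) = P(Z=k)·f_k(x) / marginal(x), where marginal(x) = Σ_j P(Z=j)·f_j(x).
Since both observations come from the same component, the likelihood for component k is f_k(x₁)·f_k(x₂).
  f_1 = [0.12] × [0.22] = 0.0264
  f_2 = [0.26] × [0.23] = 0.0598
  f_3 = [0.27] × [0.22] = 0.0594
Multiply by the mixture weights:
  P(Z=1)·f_1 = 0.45 × 0.0264 = 0.01188
  P(Z=2)·f_2 = 0.43 × 0.0598 = 0.025714
  P(Z=3)·f_3 = 0.12 × 0.0594 = 0.007128
Normaliser: 0.01188 + 0.025714 + 0.007128 = 0.044722
Responsibility of Cluster 1: 0.01188 / 0.044722 ≈ 0.2656

0.2656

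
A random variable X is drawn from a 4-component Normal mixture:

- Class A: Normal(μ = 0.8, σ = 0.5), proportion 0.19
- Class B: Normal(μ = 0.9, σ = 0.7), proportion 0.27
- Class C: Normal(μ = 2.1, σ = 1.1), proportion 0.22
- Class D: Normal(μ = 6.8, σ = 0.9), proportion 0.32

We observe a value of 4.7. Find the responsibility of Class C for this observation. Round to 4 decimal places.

0.3438

Posterior ∝ prior × likelihood, so P(k | x) ∝ w_k f_k(x); normalise over all components.
Component likelihoods at x = 4.7:
  p_A = 4.90571e-14
  p_B = 2.27309e-07
  p_C = 0.0222006
  p_D = 0.0291354
Unnormalised posteriors:
  w_A·p_A = 0.19 × 4.90571e-14 = 9.32085e-15
  w_B·p_B = 0.27 × 2.27309e-07 = 6.13733e-08
  w_C·p_C = 0.22 × 0.0222006 = 0.00488413
  w_D·p_D = 0.32 × 0.0291354 = 0.00932334
Marginal: 9.32085e-15 + 6.13733e-08 + 0.00488413 + 0.00932334 = 0.0142075
P(Class C | the observation) ≈ 0.3438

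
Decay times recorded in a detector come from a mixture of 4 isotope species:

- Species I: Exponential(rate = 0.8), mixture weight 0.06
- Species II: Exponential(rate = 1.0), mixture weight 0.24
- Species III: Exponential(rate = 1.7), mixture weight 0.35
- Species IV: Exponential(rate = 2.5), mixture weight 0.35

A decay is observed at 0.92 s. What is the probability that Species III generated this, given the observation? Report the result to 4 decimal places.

Apply Bayes' rule: the posterior for each component is proportional to its prior times its likelihood at x.
Component likelihoods at x = 0.92 s:
  p_I = 0.8·e^(−0.8·0.92) = 0.8·e^(−0.7360) = 0.383221
  p_II = 1.0·e^(−1.0·0.92) = 1.0·e^(−0.9200) = 0.398519
  p_III = 1.7·e^(−1.7·0.92) = 1.7·e^(−1.5640) = 0.355805
  p_IV = 2.5·e^(−2.5·0.92) = 2.5·e^(−2.3000) = 0.250647
Multiply by the mixture weights:
  w_I·p_I = 0.06 × 0.383221 = 0.0229933
  w_II·p_II = 0.24 × 0.398519 = 0.0956446
  w_III·p_III = 0.35 × 0.355805 = 0.124532
  w_IV·p_IV = 0.35 × 0.250647 = 0.0877265
Marginal: 0.0229933 + 0.0956446 + 0.124532 + 0.0877265 = 0.330896
Responsibility of Species III: 0.124532 / 0.330896 ≈ 0.3763

0.3763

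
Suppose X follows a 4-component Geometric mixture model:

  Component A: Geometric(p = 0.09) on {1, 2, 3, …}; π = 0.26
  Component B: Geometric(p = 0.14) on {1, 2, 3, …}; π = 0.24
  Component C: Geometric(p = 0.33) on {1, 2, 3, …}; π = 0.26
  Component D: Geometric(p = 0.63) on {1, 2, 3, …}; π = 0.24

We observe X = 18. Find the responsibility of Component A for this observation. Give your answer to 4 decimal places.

0.6371

P(component k | x) = P(Z=k)·f_k(x) / marginal(x), where marginal(x) = Σ_j P(Z=j)·f_j(x).
Geometric probabilities:
  L_A = 0.0181112
  L_B = 0.0107796
  L_C = 0.000364574
  L_D = 2.87587e-08
Unnormalised posteriors:
  P(Z=A)·L_A = 0.26 × 0.0181112 = 0.0047089
  P(Z=B)·L_B = 0.24 × 0.0107796 = 0.0025871
  P(Z=C)·L_C = 0.26 × 0.000364574 = 9.47892e-05
  P(Z=D)·L_D = 0.24 × 2.87587e-08 = 6.9021e-09
Marginal: 0.0047089 + 0.0025871 + 9.47892e-05 + 6.9021e-09 = 0.0073908
So the posterior for Component A is 0.0047089 / 0.0073908 ≈ 0.6371.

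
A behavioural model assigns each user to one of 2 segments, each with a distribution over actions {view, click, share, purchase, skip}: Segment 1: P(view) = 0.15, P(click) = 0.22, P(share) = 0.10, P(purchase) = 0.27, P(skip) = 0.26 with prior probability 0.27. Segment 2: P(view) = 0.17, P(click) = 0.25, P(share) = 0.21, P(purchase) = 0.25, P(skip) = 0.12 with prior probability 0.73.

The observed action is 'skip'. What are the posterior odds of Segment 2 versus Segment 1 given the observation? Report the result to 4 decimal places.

Only the two components matter; the odds are (w_i f_i(x)) / (w_j f_j(x)).
Categorical probabilities:
  p_1 = P(skip | comp) = 0.26
  p_2 = P(skip | comp) = 0.12
0.0876 / 0.0702 ≈ 1.2479

1.2479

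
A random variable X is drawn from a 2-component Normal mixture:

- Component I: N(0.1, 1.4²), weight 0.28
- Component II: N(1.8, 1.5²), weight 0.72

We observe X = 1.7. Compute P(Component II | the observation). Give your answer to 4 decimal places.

P(component k | x) = π_k·f_k(x) / marginal(x), where marginal(x) = Σ_j π_j·f_j(x).
Normal densities:
  L_I = 0.148307
  L_II = 0.265371
Unnormalised posteriors:
  π_I·L_I = 0.28 × 0.148307 = 0.0415259
  π_II·L_II = 0.72 × 0.265371 = 0.191067
Normaliser: 0.0415259 + 0.191067 = 0.232593
P(Component II | x) ≈ 0.8215

0.8215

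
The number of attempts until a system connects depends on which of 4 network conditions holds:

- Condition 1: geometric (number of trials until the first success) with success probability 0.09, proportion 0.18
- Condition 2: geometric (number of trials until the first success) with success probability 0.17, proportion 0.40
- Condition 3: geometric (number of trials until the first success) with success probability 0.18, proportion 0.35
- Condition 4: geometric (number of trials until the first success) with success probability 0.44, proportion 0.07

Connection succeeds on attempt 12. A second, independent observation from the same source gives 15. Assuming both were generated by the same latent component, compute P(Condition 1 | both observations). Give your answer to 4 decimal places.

By Bayes' theorem, P(k | x) = w_k f_k(x) / Σ_j w_j f_j(x).
Since both observations come from the same component, the likelihood for component k is f_k(x₁)·f_k(x₂).
  p_1 = [0.0318932] × [0.0240338] = 0.000766514
  p_2 = [0.0218931] × [0.0125182] = 0.000274063
  p_3 = [0.0202873] × [0.0111858] = 0.00022693
  p_4 = [0.000747345] × [0.000131246] = 9.80858e-08
Weight by the priors:
  w_1·p_1 = 0.18 × 0.000766514 = 0.000137972
  w_2·p_2 = 0.40 × 0.000274063 = 0.000109625
  w_3·p_3 = 0.35 × 0.00022693 = 7.94254e-05
  w_4·p_4 = 0.07 × 9.80858e-08 = 6.866e-09
Evidence: 0.000137972 + 0.000109625 + 7.94254e-05 + 6.866e-09 = 0.00032703
So the posterior for Condition 1 is 0.000137972 / 0.00032703 ≈ 0.4219.

0.4219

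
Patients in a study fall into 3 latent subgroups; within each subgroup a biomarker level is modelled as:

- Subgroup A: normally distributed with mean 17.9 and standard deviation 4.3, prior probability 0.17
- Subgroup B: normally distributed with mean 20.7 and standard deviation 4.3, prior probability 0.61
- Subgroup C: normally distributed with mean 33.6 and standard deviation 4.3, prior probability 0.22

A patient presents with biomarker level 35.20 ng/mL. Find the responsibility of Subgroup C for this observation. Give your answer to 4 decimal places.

The responsibility of component k is π_k f_k(x) divided by Σ_j π_j f_j(x).
Normal densities:
  L_A = 2.8351e-05
  L_B = 0.000314962
  L_C = 0.0865719
Multiply by the mixture weights:
  π_A·L_A = 0.17 × 2.8351e-05 = 4.81967e-06
  π_B·L_B = 0.61 × 0.000314962 = 0.000192127
  π_C·L_C = 0.22 × 0.0865719 = 0.0190458
Sum: 4.81967e-06 + 0.000192127 + 0.0190458 = 0.0192428
So the posterior for Subgroup C is 0.0190458 / 0.0192428 ≈ 0.9898.

0.9898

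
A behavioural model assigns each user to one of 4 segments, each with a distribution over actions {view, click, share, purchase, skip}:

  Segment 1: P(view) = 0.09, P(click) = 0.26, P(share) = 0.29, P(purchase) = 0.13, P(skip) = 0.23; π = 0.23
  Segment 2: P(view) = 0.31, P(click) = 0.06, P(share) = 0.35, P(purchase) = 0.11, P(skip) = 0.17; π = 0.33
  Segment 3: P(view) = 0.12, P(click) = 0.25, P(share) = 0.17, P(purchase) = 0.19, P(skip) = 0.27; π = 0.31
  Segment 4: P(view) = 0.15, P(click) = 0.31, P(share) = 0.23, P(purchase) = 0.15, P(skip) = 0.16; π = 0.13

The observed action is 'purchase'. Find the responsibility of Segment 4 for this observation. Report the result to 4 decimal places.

0.1349

P(component k | x) = w_k·f_k(x) / marginal(x), where marginal(x) = Σ_j w_j·f_j(x).
Component likelihoods at x = 'purchase':
  f_1 = 0.13
  f_2 = 0.11
  f_3 = 0.19
  f_4 = 0.15
Unnormalised posteriors:
  w_1·f_1 = 0.23 × 0.13 = 0.0299
  w_2·f_2 = 0.33 × 0.11 = 0.0363
  w_3·f_3 = 0.31 × 0.19 = 0.0589
  w_4·f_4 = 0.13 × 0.15 = 0.0195
Normaliser: 0.0299 + 0.0363 + 0.0589 + 0.0195 = 0.1446
P(Segment 4 | the observation) = 0.0195 / 0.1446 ≈ 0.1349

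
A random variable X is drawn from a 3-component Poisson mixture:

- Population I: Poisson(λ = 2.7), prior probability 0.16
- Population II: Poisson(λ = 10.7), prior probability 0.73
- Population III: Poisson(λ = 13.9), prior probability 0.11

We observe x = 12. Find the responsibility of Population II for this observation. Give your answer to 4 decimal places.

0.8757

The responsibility of component k is π_k f_k(x) divided by Σ_j π_j f_j(x).
Evaluate each component's likelihood at the observed value:
  f_I = 2.10588e-05
  f_II = 0.106003
  f_III = 0.0998039
Multiply by the mixture weights:
  π_I·f_I = 0.16 × 2.10588e-05 = 3.3694e-06
  π_II·f_II = 0.73 × 0.106003 = 0.0773821
  π_III·f_III = 0.11 × 0.0998039 = 0.0109784
Marginal: 3.3694e-06 + 0.0773821 + 0.0109784 = 0.0883639
Responsibility of Population II: 0.0773821 / 0.0883639 ≈ 0.8757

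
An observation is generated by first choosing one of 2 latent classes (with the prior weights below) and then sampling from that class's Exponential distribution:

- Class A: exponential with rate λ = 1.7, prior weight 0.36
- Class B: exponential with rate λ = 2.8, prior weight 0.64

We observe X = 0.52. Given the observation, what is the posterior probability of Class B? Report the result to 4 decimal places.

0.6230

The responsibility of component k is w_k f_k(x) divided by Σ_j w_j f_j(x).
Evaluate each component's likelihood at the observed value:
  L_A = 0.702316
  L_B = 0.652868
Prior × likelihood for each component:
  w_A·L_A = 0.36 × 0.702316 = 0.252834
  w_B·L_B = 0.64 × 0.652868 = 0.417835
Marginal: 0.252834 + 0.417835 = 0.670669
Responsibility of Class B: 0.417835 / 0.670669 ≈ 0.6230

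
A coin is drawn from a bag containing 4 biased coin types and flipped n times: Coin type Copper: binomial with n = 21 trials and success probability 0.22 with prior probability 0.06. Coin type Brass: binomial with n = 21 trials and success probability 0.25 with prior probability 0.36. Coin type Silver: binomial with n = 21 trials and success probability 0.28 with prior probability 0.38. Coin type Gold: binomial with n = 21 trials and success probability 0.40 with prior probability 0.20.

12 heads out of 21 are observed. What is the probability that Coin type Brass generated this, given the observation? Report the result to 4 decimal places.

0.0402

Apply Bayes' rule: the posterior for each component is proportional to its prior times its likelihood at x.
Component likelihoods at x = 12 heads out of 21:
  p_Copper = 0.000403801
  p_Brass = 0.00131545
  p_Silver = 0.00354922
  p_Gold = 0.0496964
Prior × likelihood for each component:
  π_Copper·p_Copper = 0.06 × 0.000403801 = 2.42281e-05
  π_Brass·p_Brass = 0.36 × 0.00131545 = 0.000473563
  π_Silver·p_Silver = 0.38 × 0.00354922 = 0.0013487
  π_Gold·p_Gold = 0.20 × 0.0496964 = 0.00993928
Normaliser: 2.42281e-05 + 0.000473563 + 0.0013487 + 0.00993928 = 0.0117858
Responsibility of Coin type Brass: 0.000473563 / 0.0117858 ≈ 0.0402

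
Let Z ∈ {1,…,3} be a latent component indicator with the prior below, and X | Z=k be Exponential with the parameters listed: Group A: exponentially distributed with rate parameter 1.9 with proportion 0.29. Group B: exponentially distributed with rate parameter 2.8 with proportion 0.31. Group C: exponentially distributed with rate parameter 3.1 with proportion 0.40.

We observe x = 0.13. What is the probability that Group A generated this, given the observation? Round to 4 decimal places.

0.2311

Apply Bayes' rule: the posterior for each component is proportional to its prior times its likelihood at x.
Exponential densities:
  p_A = 1.48417
  p_B = 1.9457
  p_C = 2.07177
Weight by the priors:
  w_A·p_A = 0.29 × 1.48417 = 0.430409
  w_B·p_B = 0.31 × 1.9457 = 0.603166
  w_C·p_C = 0.40 × 2.07177 = 0.828707
Sum: 0.430409 + 0.603166 + 0.828707 = 1.86228
P(Group A | 0.13) = 0.430409 / 1.86228 ≈ 0.2311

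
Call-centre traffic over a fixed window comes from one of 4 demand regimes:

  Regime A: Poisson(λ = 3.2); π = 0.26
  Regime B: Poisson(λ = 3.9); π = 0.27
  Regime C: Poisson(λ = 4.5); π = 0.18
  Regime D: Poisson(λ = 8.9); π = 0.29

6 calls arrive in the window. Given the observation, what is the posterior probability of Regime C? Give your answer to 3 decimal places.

0.248

The responsibility of component k is π_k f_k(x) divided by Σ_j π_j f_j(x).
Component likelihoods at x = 6 calls:
  L_A = 0.060789
  L_B = 0.0989251
  L_C = 0.12812
  L_D = 0.0941427
Unnormalised posteriors:
  π_A·L_A = 0.26 × 0.060789 = 0.0158051
  π_B·L_B = 0.27 × 0.0989251 = 0.0267098
  π_C·L_C = 0.18 × 0.12812 = 0.0230616
  π_D·L_D = 0.29 × 0.0941427 = 0.0273014
Normaliser: 0.0158051 + 0.0267098 + 0.0230616 + 0.0273014 = 0.0928779
P(Regime C | 6 calls) = 0.0230616 / 0.0928779 ≈ 0.248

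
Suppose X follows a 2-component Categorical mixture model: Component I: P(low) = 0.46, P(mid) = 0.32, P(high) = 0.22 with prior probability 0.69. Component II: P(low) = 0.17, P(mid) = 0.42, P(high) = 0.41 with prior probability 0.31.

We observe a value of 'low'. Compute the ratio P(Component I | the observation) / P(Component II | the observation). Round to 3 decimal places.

The posterior odds equal the prior odds times the likelihood ratio: (π_i/π_j)·(f_i(x)/f_j(x)).
Categorical probabilities:
  f_I = 0.46
  f_II = 0.17
Posterior odds = (π_I·f_I) / (π_II·f_II) = (0.69·0.46) / (0.31·0.17) = 0.3174 / 0.0527 ≈ 6.023

6.023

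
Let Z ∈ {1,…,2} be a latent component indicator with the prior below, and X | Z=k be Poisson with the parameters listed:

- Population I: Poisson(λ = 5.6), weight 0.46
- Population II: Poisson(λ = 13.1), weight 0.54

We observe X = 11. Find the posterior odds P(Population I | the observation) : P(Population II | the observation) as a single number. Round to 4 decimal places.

0.1342

The posterior odds equal the prior odds times the likelihood ratio: (π_i/π_j)·(f_i(x)/f_j(x)).
Poisson probabilities:
  L_I = 0.0157349
  L_II = 0.0999012
0.00723805 / 0.0539467 ≈ 0.1342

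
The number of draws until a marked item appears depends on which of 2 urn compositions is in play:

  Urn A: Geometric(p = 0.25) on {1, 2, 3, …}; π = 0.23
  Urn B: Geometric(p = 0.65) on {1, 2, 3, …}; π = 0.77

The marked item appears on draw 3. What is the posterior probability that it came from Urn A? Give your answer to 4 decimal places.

0.3453

The responsibility of component k is π_k f_k(x) divided by Σ_j π_j f_j(x).
Geometric probabilities:
  f_A = 0.25·(1−0.25)^2 = 0.25·0.5625 = 0.140625
  f_B = 0.65·(1−0.65)^2 = 0.65·0.1225 = 0.079625
Prior × likelihood for each component:
  π_A·f_A = 0.23 × 0.140625 = 0.0323438
  π_B·f_B = 0.77 × 0.079625 = 0.0613112
Sum: 0.0323438 + 0.0613112 = 0.093655
So the posterior for Urn A is 0.0323438 / 0.093655 ≈ 0.3453.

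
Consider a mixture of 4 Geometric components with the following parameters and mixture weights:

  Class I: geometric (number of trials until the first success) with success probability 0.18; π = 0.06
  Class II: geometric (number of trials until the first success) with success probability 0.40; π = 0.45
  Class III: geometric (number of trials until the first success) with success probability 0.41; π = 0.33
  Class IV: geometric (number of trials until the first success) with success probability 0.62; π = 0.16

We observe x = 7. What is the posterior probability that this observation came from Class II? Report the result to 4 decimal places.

0.4748

P(component k | x) = w_k·f_k(x) / marginal(x), where marginal(x) = Σ_j w_j·f_j(x).
Evaluate each component's likelihood at the observed value:
  p_I = 0.18·(1−0.18)^6 = 0.18·0.304007 = 0.0547212
  p_II = 0.40·(1−0.40)^6 = 0.40·0.046656 = 0.0186624
  p_III = 0.41·(1−0.41)^6 = 0.41·0.0421805 = 0.017294
  p_IV = 0.62·(1−0.62)^6 = 0.62·0.00301094 = 0.00186678
Weight by the priors:
  w_I·p_I = 0.06 × 0.0547212 = 0.00328327
  w_II·p_II = 0.45 × 0.0186624 = 0.00839808
  w_III·p_III = 0.33 × 0.017294 = 0.00570703
  w_IV·p_IV = 0.16 × 0.00186678 = 0.000298685
Evidence: 0.00328327 + 0.00839808 + 0.00570703 + 0.000298685 = 0.0176871
Responsibility of Class II: 0.00839808 / 0.0176871 ≈ 0.4748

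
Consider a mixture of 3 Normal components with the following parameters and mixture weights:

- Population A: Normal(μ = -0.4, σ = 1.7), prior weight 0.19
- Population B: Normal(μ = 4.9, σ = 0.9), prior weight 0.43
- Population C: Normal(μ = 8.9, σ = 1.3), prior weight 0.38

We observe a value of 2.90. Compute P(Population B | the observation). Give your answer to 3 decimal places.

Posterior ∝ prior × likelihood, so P(k | x) ∝ π_k f_k(x); normalise over all components.
Normal densities:
  L_A = 0.0356627
  L_B = 0.0375263
  L_C = 7.26683e-06
Multiply by the mixture weights:
  π_A·L_A = 0.19 × 0.0356627 = 0.00677591
  π_B·L_B = 0.43 × 0.0375263 = 0.0161363
  π_C·L_C = 0.38 × 7.26683e-06 = 2.7614e-06
Sum: 0.00677591 + 0.0161363 + 2.7614e-06 = 0.022915
Responsibility of Population B: 0.0161363 / 0.022915 ≈ 0.704

0.704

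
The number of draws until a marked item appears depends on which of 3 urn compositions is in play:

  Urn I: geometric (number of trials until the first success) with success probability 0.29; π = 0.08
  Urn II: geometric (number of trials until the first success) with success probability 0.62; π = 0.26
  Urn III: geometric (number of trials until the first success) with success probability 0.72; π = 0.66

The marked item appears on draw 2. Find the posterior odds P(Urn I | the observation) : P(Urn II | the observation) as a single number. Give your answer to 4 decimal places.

0.2689

The posterior odds equal the prior odds times the likelihood ratio: (w_i/w_j)·(f_i(x)/f_j(x)).
Component likelihoods at x = 2:
  p_I = 0.29·(1−0.29)^1 = 0.29·0.71 = 0.2059
  p_II = 0.62·(1−0.62)^1 = 0.62·0.38 = 0.2356
  p_III = 0.72·(1−0.72)^1 = 0.72·0.28 = 0.2016
0.016472 / 0.061256 ≈ 0.2689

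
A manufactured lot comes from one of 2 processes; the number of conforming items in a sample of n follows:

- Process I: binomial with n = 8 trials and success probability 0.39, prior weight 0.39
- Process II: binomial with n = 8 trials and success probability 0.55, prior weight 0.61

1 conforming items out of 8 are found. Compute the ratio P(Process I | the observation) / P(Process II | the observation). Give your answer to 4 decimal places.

Only the two components matter; the odds are (P(Z=i) f_i(x)) / (P(Z=j) f_j(x)).
Binomial probabilities:
  L_I = 0.0980536
  L_II = 0.0164415
0.0382409 / 0.0100293 ≈ 3.8129

3.8129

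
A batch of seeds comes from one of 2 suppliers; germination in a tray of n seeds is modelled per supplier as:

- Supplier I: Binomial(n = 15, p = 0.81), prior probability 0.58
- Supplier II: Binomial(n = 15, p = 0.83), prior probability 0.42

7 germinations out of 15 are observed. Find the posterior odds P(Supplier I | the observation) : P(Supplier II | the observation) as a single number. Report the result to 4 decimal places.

2.8344

The posterior odds equal the prior odds times the likelihood ratio: (w_i/w_j)·(f_i(x)/f_j(x)).
Evaluate each component's likelihood at the observed value:
  f_I = 0.00250019
  f_II = 0.00121811
Odds = (0.58/0.42) × (0.00250019/0.00121811) = 1.38095 × 2.05251 ≈ 2.8344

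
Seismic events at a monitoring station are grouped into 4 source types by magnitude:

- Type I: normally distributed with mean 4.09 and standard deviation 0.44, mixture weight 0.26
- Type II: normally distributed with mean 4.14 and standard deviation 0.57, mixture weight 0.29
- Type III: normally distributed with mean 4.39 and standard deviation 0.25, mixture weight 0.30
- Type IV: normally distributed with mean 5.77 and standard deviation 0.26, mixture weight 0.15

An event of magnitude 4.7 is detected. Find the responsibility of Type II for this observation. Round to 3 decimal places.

The responsibility of component k is π_k f_k(x) divided by Σ_j π_j f_j(x).
Evaluate each component's likelihood at the observed value:
  p_I = (1/(0.44·√(2π)))·exp(−(4.7−4.09)²/(2·0.44²)) = 0.906687·exp(-0.96100) = 0.346816
  p_II = (1/(0.57·√(2π)))·exp(−(4.7−4.14)²/(2·0.57²)) = 0.699899·exp(-0.48261) = 0.431957
  p_III = (1/(0.25·√(2π)))·exp(−(4.7−4.39)²/(2·0.25²)) = 1.595769·exp(-0.76880) = 0.739749
  p_IV = (1/(0.26·√(2π)))·exp(−(4.7−5.77)²/(2·0.26²)) = 1.534393·exp(-8.46820) = 0.00032229
Unnormalised posteriors:
  π_I·p_I = 0.26 × 0.346816 = 0.0901722
  π_II·p_II = 0.29 × 0.431957 = 0.125267
  π_III·p_III = 0.30 × 0.739749 = 0.221925
  π_IV·p_IV = 0.15 × 0.00032229 = 4.83434e-05
Normaliser: 0.0901722 + 0.125267 + 0.221925 + 4.83434e-05 = 0.437413
P(Type II | 4.7) = 0.125267 / 0.437413 ≈ 0.286

0.286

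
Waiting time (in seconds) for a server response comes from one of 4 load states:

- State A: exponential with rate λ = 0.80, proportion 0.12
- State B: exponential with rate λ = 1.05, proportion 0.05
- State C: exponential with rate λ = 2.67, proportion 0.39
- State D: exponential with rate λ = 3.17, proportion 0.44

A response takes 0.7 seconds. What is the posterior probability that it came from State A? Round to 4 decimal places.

0.1398

Posterior ∝ prior × likelihood, so P(k | x) ∝ π_k f_k(x); normalise over all components.
Component likelihoods at x = 0.7 seconds:
  f_A = 0.456967
  f_B = 0.503481
  f_C = 0.411922
  f_D = 0.344635
Prior × likelihood for each component:
  π_A·f_A = 0.12 × 0.456967 = 0.0548361
  π_B·f_B = 0.05 × 0.503481 = 0.025174
  π_C·f_C = 0.39 × 0.411922 = 0.16065
  π_D·f_D = 0.44 × 0.344635 = 0.15164
Marginal: 0.0548361 + 0.025174 + 0.16065 + 0.15164 = 0.392299
So the posterior for State A is 0.0548361 / 0.392299 ≈ 0.1398.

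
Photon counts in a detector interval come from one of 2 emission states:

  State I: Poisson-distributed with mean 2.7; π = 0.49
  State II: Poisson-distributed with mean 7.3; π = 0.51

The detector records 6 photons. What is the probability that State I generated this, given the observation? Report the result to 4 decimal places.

Posterior ∝ prior × likelihood, so P(k | x) ∝ π_k f_k(x); normalise over all components.
Component likelihoods at x = 6 photons:
  L_I = 0.0361622
  L_II = 0.141989
Prior × likelihood for each component:
  π_I·L_I = 0.49 × 0.0361622 = 0.0177195
  π_II·L_II = 0.51 × 0.141989 = 0.0724144
Normaliser: 0.0177195 + 0.0724144 = 0.0901339
P(State I | 6 photons) ≈ 0.1966

0.1966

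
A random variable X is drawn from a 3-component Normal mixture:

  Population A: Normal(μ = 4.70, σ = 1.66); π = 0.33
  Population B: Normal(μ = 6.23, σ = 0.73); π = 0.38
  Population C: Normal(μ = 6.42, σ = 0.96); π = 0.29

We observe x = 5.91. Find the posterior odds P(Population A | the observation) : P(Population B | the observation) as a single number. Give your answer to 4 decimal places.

0.3223

Since P(k|x) ∝ w_k f_k(x), the posterior odds are w_i f_i(x) / (w_j f_j(x)).
Evaluate each component's likelihood at the observed value:
  p_A = (1/(1.66·√(2π)))·exp(−(5.91−4.70)²/(2·1.66²)) = 0.240327·exp(-0.26566) = 0.184259
  p_B = (1/(0.73·√(2π)))·exp(−(5.91−6.23)²/(2·0.73²)) = 0.546496·exp(-0.09608) = 0.496433
  p_C = (1/(0.96·√(2π)))·exp(−(5.91−6.42)²/(2·0.96²)) = 0.415565·exp(-0.14111) = 0.360873
0.0608053 / 0.188645 ≈ 0.3223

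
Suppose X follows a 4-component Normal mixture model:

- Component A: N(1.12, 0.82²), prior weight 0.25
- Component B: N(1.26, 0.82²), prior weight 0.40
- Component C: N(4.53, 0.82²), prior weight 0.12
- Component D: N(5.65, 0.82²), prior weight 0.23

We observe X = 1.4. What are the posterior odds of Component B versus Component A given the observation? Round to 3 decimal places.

Only the two components matter; the odds are (π_i f_i(x)) / (π_j f_j(x)).
Evaluate each component's likelihood at the observed value:
  f_A = 0.458963
  f_B = 0.479476
  f_C = 0.000333619
  f_D = 7.14379e-07
Posterior odds = (π_B·f_B) / (π_A·f_A) = (0.40·0.479476) / (0.25·0.458963) = 0.19179 / 0.114741 ≈ 1.672

1.672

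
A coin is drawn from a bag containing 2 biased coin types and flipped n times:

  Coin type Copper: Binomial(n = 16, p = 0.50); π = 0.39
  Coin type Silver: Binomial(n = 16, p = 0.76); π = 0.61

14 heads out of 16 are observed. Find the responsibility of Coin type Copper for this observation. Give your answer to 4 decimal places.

0.0078

Posterior ∝ prior × likelihood, so P(k | x) ∝ π_k f_k(x); normalise over all components.
Binomial probabilities:
  f_Copper = 0.00183105
  f_Silver = 0.14825
Unnormalised posteriors:
  π_Copper·f_Copper = 0.39 × 0.00183105 = 0.000714111
  π_Silver·f_Silver = 0.61 × 0.14825 = 0.0904324
Normaliser: 0.000714111 + 0.0904324 = 0.0911465
P(Coin type Copper | 14 heads out of 16) ≈ 0.0078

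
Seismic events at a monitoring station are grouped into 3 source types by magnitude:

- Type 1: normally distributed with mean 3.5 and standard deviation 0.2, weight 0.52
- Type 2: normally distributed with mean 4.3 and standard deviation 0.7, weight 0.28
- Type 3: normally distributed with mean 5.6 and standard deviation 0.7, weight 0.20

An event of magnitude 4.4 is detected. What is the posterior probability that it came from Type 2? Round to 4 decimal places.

0.8574

P(component k | x) = w_k·f_k(x) / marginal(x), where marginal(x) = Σ_j w_j·f_j(x).
Evaluate each component's likelihood at the observed value:
  p_1 = (1/(0.2·√(2π)))·exp(−(4.4−3.5)²/(2·0.2²)) = 1.994711·exp(-10.12500) = 7.99187e-05
  p_2 = (1/(0.7·√(2π)))·exp(−(4.4−4.3)²/(2·0.7²)) = 0.569918·exp(-0.01020) = 0.564132
  p_3 = (1/(0.7·√(2π)))·exp(−(4.4−5.6)²/(2·0.7²)) = 0.569918·exp(-1.46939) = 0.131119
Weight by the priors:
  w_1·p_1 = 0.52 × 7.99187e-05 = 4.15577e-05
  w_2·p_2 = 0.28 × 0.564132 = 0.157957
  w_3·p_3 = 0.20 × 0.131119 = 0.0262238
Denominator: 4.15577e-05 + 0.157957 + 0.0262238 = 0.184222
P(Type 2 | the observation) = 0.157957 / 0.184222 ≈ 0.8574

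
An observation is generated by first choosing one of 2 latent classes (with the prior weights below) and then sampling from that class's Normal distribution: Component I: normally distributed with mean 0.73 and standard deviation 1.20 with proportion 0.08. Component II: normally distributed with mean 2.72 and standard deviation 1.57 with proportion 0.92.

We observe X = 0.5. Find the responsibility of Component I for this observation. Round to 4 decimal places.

Posterior ∝ prior × likelihood, so P(k | x) ∝ π_k f_k(x); normalise over all components.
Evaluate each component's likelihood at the observed value:
  f_I = 0.326401
  f_II = 0.093506
Unnormalised posteriors:
  π_I·f_I = 0.08 × 0.326401 = 0.0261121
  π_II·f_II = 0.92 × 0.093506 = 0.0860255
Sum: 0.0261121 + 0.0860255 = 0.112138
So the posterior for Component I is 0.0261121 / 0.112138 ≈ 0.2329.

0.2329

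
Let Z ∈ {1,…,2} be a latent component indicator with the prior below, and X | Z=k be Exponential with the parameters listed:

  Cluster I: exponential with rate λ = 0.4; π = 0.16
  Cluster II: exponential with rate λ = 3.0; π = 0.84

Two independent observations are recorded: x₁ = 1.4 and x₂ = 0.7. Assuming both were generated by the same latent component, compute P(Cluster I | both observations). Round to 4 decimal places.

The responsibility of component k is P(Z=k) f_k(x) divided by Σ_j P(Z=j) f_j(x).
Since both observations come from the same component, the likelihood for component k is f_k(x₁)·f_k(x₂).
  L_I = [0.4·e^(−0.4·1.4) = 0.4·e^(−0.5600) = 0.228484] × [0.302313] = 0.0690737
  L_II = [3.0·e^(−3.0·1.4) = 3.0·e^(−4.2000) = 0.0449867] × [0.367369] = 0.0165267
Multiply by the mixture weights:
  P(Z=I)·L_I = 0.16 × 0.0690737 = 0.0110518
  P(Z=II)·L_II = 0.84 × 0.0165267 = 0.0138825
Denominator: 0.0110518 + 0.0138825 = 0.0249343
So the posterior for Cluster I is 0.0110518 / 0.0249343 ≈ 0.4432.

0.4432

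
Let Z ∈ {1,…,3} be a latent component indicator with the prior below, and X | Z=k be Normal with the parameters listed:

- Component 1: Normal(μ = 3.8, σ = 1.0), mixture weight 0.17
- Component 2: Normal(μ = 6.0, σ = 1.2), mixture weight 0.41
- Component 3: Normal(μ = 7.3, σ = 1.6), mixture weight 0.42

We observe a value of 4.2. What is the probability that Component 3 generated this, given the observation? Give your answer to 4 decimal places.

0.1304

The responsibility of component k is P(Z=k) f_k(x) divided by Σ_j P(Z=j) f_j(x).
Normal densities:
  f_1 = 0.36827
  f_2 = 0.107931
  f_3 = 0.0381628
Unnormalised posteriors:
  P(Z=1)·f_1 = 0.17 × 0.36827 = 0.0626059
  P(Z=2)·f_2 = 0.41 × 0.107931 = 0.0442518
  P(Z=3)·f_3 = 0.42 × 0.0381628 = 0.0160284
Normaliser: 0.0626059 + 0.0442518 + 0.0160284 = 0.122886
So the posterior for Component 3 is 0.0160284 / 0.122886 ≈ 0.1304.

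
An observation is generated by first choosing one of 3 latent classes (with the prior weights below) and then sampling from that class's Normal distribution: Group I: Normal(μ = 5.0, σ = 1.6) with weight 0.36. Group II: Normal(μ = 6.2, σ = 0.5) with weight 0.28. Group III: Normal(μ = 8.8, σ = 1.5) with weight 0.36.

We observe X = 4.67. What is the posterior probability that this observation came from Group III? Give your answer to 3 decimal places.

By Bayes' theorem, P(k | x) = w_k f_k(x) / Σ_j w_j f_j(x).
Evaluate each component's likelihood at the observed value:
  L_I = 0.244092
  L_II = 0.00739027
  L_III = 0.00600702
Multiply by the mixture weights:
  w_I·L_I = 0.36 × 0.244092 = 0.087873
  w_II·L_II = 0.28 × 0.00739027 = 0.00206927
  w_III·L_III = 0.36 × 0.00600702 = 0.00216253
Denominator: 0.087873 + 0.00206927 + 0.00216253 = 0.0921048
P(Group III | data) = 0.00216253 / 0.0921048 ≈ 0.023

0.023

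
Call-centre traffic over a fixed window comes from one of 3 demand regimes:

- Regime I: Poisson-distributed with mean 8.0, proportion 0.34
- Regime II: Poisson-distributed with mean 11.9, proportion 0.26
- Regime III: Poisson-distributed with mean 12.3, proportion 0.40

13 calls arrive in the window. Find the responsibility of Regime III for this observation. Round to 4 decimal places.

0.5364

The responsibility of component k is π_k f_k(x) divided by Σ_j π_j f_j(x).
Poisson probabilities:
  f_I = e^(−8.0)·8.0^13/13! = 0.0296165
  f_II = e^(−11.9)·11.9^13/13! = 0.104647
  f_III = e^(−12.3)·12.3^13/13! = 0.107811
Weight by the priors:
  π_I·f_I = 0.34 × 0.0296165 = 0.0100696
  π_II·f_II = 0.26 × 0.104647 = 0.0272082
  π_III·f_III = 0.40 × 0.107811 = 0.0431245
Normaliser: 0.0100696 + 0.0272082 + 0.0431245 = 0.0804023
P(Regime III | x) ≈ 0.5364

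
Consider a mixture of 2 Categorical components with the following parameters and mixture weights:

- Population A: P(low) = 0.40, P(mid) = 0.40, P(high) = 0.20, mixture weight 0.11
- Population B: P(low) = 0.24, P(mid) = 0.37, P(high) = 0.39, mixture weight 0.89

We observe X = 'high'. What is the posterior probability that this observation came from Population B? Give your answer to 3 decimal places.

0.940

Apply Bayes' rule: the posterior for each component is proportional to its prior times its likelihood at x.
Component likelihoods at x = 'high':
  p_A = P(high | comp) = 0.20
  p_B = P(high | comp) = 0.39
Prior × likelihood for each component:
  π_A·p_A = 0.11 × 0.2 = 0.022
  π_B·p_B = 0.89 × 0.39 = 0.3471
Normaliser: 0.022 + 0.3471 = 0.3691
Responsibility of Population B: 0.3471 / 0.3691 ≈ 0.940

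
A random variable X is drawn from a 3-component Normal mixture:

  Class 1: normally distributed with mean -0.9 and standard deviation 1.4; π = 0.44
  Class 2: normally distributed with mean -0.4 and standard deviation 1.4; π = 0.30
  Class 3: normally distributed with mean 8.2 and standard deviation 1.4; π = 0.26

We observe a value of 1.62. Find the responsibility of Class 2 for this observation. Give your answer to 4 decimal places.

0.5489

Apply Bayes' rule: the posterior for each component is proportional to its prior times its likelihood at x.
Evaluate each component's likelihood at the observed value:
  L_1 = 0.056393
  L_2 = 0.100628
  L_3 = 4.54988e-06
Prior × likelihood for each component:
  P(Z=1)·L_1 = 0.44 × 0.056393 = 0.0248129
  P(Z=2)·L_2 = 0.30 × 0.100628 = 0.0301883
  P(Z=3)·L_3 = 0.26 × 4.54988e-06 = 1.18297e-06
Marginal: 0.0248129 + 0.0301883 + 1.18297e-06 = 0.0550024
So the posterior for Class 2 is 0.0301883 / 0.0550024 ≈ 0.5489.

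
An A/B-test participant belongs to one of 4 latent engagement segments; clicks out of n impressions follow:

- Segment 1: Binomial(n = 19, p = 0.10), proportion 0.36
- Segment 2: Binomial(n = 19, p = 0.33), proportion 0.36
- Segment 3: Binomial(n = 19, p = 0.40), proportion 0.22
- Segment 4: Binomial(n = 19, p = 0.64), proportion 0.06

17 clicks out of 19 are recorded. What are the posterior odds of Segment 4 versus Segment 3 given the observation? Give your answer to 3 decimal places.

The posterior odds equal the prior odds times the likelihood ratio: (π_i/π_j)·(f_i(x)/f_j(x)).
Evaluate each component's likelihood at the observed value:
  p_1 = 1.3851e-15
  p_2 = 5.01052e-07
  p_3 = 1.05759e-05
  p_4 = 0.0112373
Posterior odds = (π_4·p_4) / (π_3·p_3) = (0.06·0.0112373) / (0.22·1.05759e-05) = 0.000674236 / 2.3267e-06 ≈ 289.782

289.782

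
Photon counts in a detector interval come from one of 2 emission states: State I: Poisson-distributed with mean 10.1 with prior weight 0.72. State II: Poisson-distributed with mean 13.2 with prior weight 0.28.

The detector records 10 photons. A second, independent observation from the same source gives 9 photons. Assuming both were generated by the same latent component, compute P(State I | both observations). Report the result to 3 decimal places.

Apply Bayes' rule: the posterior for each component is proportional to its prior times its likelihood at x.
Since both observations come from the same component, the likelihood for component k is f_k(x₁)·f_k(x₂).
  f_I = [e^(−10.1)·10.1^10/10! = 0.125048] × [0.12381] = 0.0154822
  f_II = [e^(−13.2)·13.2^10/10! = 0.081901] × [0.0620462] = 0.00508164
Weight by the priors:
  w_I·f_I = 0.72 × 0.0154822 = 0.0111472
  w_II·f_II = 0.28 × 0.00508164 = 0.00142286
Marginal: 0.0111472 + 0.00142286 = 0.01257
P(State I | x₁, x₂) = 0.0111472 / 0.01257 ≈ 0.887

0.887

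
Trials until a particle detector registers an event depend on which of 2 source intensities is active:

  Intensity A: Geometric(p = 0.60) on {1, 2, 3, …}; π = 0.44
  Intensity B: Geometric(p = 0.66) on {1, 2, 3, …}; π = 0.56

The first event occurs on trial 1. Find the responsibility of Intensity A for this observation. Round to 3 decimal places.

0.417

The responsibility of component k is P(Z=k) f_k(x) divided by Σ_j P(Z=j) f_j(x).
Geometric probabilities:
  p_A = 0.6
  p_B = 0.66
Multiply by the mixture weights:
  P(Z=A)·p_A = 0.44 × 0.6 = 0.264
  P(Z=B)·p_B = 0.56 × 0.66 = 0.3696
Denominator: 0.264 + 0.3696 = 0.6336
So the posterior for Intensity A is 0.264 / 0.6336 ≈ 0.417.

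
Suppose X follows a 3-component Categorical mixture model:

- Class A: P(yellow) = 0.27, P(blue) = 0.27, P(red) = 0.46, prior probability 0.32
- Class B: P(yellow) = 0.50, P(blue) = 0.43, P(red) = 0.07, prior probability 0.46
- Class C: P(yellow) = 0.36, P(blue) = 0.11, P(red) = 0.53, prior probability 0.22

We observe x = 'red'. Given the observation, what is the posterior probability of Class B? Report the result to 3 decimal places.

The responsibility of component k is π_k f_k(x) divided by Σ_j π_j f_j(x).
Evaluate each component's likelihood at the observed value:
  L_A = P(red | comp) = 0.46
  L_B = P(red | comp) = 0.07
  L_C = P(red | comp) = 0.53
Weight by the priors:
  π_A·L_A = 0.32 × 0.46 = 0.1472
  π_B·L_B = 0.46 × 0.07 = 0.0322
  π_C·L_C = 0.22 × 0.53 = 0.1166
Normaliser: 0.1472 + 0.0322 + 0.1166 = 0.296
P(Class B | data) = 0.0322 / 0.296 ≈ 0.109

0.109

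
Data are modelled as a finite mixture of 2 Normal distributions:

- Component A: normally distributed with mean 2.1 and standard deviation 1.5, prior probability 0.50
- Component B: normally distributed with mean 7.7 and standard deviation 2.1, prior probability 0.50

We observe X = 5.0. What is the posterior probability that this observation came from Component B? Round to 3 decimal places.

0.669

The responsibility of component k is P(Z=k) f_k(x) divided by Σ_j P(Z=j) f_j(x).
Evaluate each component's likelihood at the observed value:
  L_A = 0.0410365
  L_B = 0.0831253
Prior × likelihood for each component:
  P(Z=A)·L_A = 0.50 × 0.0410365 = 0.0205183
  P(Z=B)·L_B = 0.50 × 0.0831253 = 0.0415626
Normaliser: 0.0205183 + 0.0415626 = 0.0620809
P(Component B | 5.0) ≈ 0.669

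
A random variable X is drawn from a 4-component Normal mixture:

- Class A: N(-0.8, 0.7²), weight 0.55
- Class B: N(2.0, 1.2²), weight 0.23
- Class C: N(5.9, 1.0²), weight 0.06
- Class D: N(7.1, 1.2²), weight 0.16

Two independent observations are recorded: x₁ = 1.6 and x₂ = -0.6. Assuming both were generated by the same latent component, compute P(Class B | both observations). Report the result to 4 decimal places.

0.8272

Apply Bayes' rule: the posterior for each component is proportional to its prior times its likelihood at x.
Since both observations come from the same component, the likelihood for component k is f_k(x₁)·f_k(x₂).
  L_A = [(1/(0.7·√(2π)))·exp(−(1.6−-0.8)²/(2·0.7²)) = 0.569918·exp(-5.87755) = 0.0015967] × [0.547124] = 0.000873594
  L_B = [(1/(1.2·√(2π)))·exp(−(1.6−2.0)²/(2·1.2²)) = 0.332452·exp(-0.05556) = 0.314486] × [0.0317939] = 0.00999872
  L_C = [(1/(1.0·√(2π)))·exp(−(1.6−5.9)²/(2·1.0²)) = 0.398942·exp(-9.24500) = 3.85352e-05] × [2.66956e-10] = 1.02872e-14
  L_D = [(1/(1.2·√(2π)))·exp(−(1.6−7.1)²/(2·1.2²)) = 0.332452·exp(-10.50347) = 9.12281e-06] × [3.81059e-10] = 3.47633e-15
Multiply by the mixture weights:
  π_A·L_A = 0.55 × 0.000873594 = 0.000480477
  π_B·L_B = 0.23 × 0.00999872 = 0.00229971
  π_C·L_C = 0.06 × 1.02872e-14 = 6.17231e-16
  π_D·L_D = 0.16 × 3.47633e-15 = 5.56214e-16
Evidence: 0.000480477 + 0.00229971 + 6.17231e-16 + 5.56214e-16 = 0.00278018
P(Class B | data) = 0.00229971 / 0.00278018 ≈ 0.8272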